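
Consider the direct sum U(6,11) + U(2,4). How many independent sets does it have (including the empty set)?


For a direct sum, |I(M1+M2)| = |I(M1)| * |I(M2)|.
|I(U(6,11))| = sum C(11,k) for k=0..6 = 1486.
|I(U(2,4))| = sum C(4,k) for k=0..2 = 11.
Total = 1486 * 11 = 16346.

16346


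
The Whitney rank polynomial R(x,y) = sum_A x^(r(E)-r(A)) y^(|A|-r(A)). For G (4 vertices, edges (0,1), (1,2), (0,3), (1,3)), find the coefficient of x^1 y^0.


R(x,y) = sum over A in 2^E of x^(r(E)-r(A)) * y^(|A|-r(A)).
G has 4 vertices, 4 edges. r(E) = 3.
Enumerate all 2^4 = 16 subsets.
Count subsets with r(E)-r(A)=1 and |A|-r(A)=0: 6.

6


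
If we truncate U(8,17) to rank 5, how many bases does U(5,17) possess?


Truncating U(8,17) to rank 5 gives U(5,17).
Bases of U(5,17) are all 5-element subsets of 17 elements.
Number of bases = C(17,5) = 17! / (5! * 12!) = 6188.

6188


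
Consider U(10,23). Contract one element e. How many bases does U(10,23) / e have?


Contracting e from U(10,23) gives U(9,22).
Bases of U(9,22) = C(22,9) = 22! / (9! * 13!) = 497420.

497420


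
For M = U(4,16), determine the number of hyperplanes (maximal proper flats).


Hyperplanes of U(4,16) are flats of rank 3.
In a uniform matroid, these are exactly the (3)-element subsets.
Count = (16 choose 3) = 560.

560


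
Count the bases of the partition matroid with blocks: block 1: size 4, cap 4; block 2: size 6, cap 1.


A basis picks exactly ci elements from block i.
Number of bases = product of C(|Si|, ci).
= C(4,4) * C(6,1)
= 1 * 6
= 6.

6


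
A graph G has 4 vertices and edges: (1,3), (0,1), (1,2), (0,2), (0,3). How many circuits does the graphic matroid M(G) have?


A circuit in a graphic matroid = edge set of a simple cycle.
G has 4 vertices and 5 edges.
Enumerating all minimal edge subsets forming cycles...
Total circuits found: 3.

3


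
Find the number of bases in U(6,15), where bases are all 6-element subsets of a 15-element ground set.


Bases of U(6,15) are all 6-element subsets of the 15-element ground set.
Number of bases = C(15,6).
C(15,6) = 15! / (6! * 9!) = 5005.

5005


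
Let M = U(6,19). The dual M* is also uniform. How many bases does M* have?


The dual of U(r,n) is U(n-r, n) = U(13,19).
Bases of U(13,19) are all (13)-element subsets.
|B(M*)| = C(19,13) = 27132.

27132


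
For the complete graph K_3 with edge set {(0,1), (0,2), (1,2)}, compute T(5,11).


T(K_3; x,y) = x^2 + x + y.
T(5,11) = 25 + 5 + 11 = 41.

41


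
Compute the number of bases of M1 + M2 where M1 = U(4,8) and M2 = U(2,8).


Bases of a direct sum M1 + M2: |B| = |B(M1)| * |B(M2)|.
|B(U(4,8))| = C(8,4) = 70.
|B(U(2,8))| = C(8,2) = 28.
Total bases = 70 * 28 = 1960.

1960


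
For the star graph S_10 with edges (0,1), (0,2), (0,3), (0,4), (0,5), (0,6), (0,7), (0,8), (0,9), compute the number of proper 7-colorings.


P(tree, k) = k * (k-1)^(9) for any tree on 10 vertices.
P(7) = 7 * 6^9 = 7 * 10077696 = 70543872.

70543872


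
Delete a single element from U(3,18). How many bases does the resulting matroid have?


Deleting e from U(3,18) gives U(3,17) since n > r.
Bases of U(3,17) = (17 choose 3) = 680.

680


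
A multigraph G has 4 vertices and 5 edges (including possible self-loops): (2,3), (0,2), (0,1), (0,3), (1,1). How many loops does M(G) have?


In a graphic matroid, a loop is a self-loop edge (u,u) with rank 0.
Examining all 5 edges for self-loops...
Self-loops found: (1,1)
Number of loops = 1.

1


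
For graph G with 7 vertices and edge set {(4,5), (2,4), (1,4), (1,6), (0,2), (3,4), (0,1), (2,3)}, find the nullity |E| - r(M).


Cycle rank (nullity) = |E| - r(M) = |E| - (|V| - c).
|E| = 8, |V| = 7, c = 1.
Nullity = 8 - (7 - 1) = 8 - 6 = 2.

2


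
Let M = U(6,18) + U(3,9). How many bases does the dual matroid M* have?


(M1+M2)* = M1* + M2*.
M1* = U(12,18), bases: C(18,12) = 18564.
M2* = U(6,9), bases: C(9,6) = 84.
|B(M*)| = 18564 * 84 = 1559376.

1559376


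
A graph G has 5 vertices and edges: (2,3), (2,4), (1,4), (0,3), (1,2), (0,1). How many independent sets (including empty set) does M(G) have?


An independent set in a graphic matroid is an acyclic edge subset.
G has 5 vertices and 6 edges.
Enumerate all 2^6 = 64 subsets, checking for acyclicity.
Total independent sets = 52.

52


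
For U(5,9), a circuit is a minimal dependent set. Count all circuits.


In U(5,9), circuits are the (6)-element subsets.
Any set of 6 elements is dependent, and removing any one element gives
an independent set of size 5, so it is a minimal dependent set.
Number of circuits = (9 choose 6) = 84.

84


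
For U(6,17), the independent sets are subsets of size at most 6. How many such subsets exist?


Independent sets of U(6,17) are all subsets of size <= 6.
Count = C(17,0) + C(17,1) + C(17,2) + C(17,3) + C(17,4) + C(17,5) + C(17,6)
     = 1 + 17 + 136 + 680 + 2380 + 6188 + 12376
     = 21778.

21778


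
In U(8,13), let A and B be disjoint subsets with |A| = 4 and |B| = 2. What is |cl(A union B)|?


|A union B| = 4 + 2 = 6 (disjoint).
In U(8,13), cl(S) = S if |S| < 8, else cl(S) = E.
Since 6 < 8, cl(A union B) = A union B.
|cl(A union B)| = 6.

6


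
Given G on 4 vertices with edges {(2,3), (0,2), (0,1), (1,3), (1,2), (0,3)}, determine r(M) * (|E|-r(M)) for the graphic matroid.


r(M) = |V| - c = 4 - 1 = 3.
nullity = |E| - r(M) = 6 - 3 = 3.
Product = 3 * 3 = 9.

9


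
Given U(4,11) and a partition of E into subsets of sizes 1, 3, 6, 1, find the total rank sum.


r(Ai) = min(|Ai|, 4) for each part.
Sum = min(1,4) + min(3,4) + min(6,4) + min(1,4)
    = 1 + 3 + 4 + 1
    = 9.

9


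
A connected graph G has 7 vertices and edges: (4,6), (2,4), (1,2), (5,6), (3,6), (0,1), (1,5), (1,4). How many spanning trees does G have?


By Kirchhoff's matrix tree theorem, the number of spanning trees equals
the determinant of any cofactor of the Laplacian matrix L.
G has 7 vertices and 8 edges.
Computing the (6 x 6) cofactor determinant gives 11.

11


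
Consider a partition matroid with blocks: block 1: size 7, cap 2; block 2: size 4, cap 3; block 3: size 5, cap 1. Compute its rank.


Rank of a partition matroid = sum of min(|Si|, ci) for each block.
= min(7,2) + min(4,3) + min(5,1)
= 2 + 3 + 1
= 6.

6


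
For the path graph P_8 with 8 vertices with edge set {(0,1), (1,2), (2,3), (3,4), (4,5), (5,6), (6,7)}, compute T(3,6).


A path on 8 vertices is a tree with 7 edges.
T(x,y) = x^(7) for any tree.
T(3,6) = 3^7 = 2187.

2187


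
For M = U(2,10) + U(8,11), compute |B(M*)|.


(M1+M2)* = M1* + M2*.
M1* = U(8,10), bases: C(10,8) = 45.
M2* = U(3,11), bases: C(11,3) = 165.
|B(M*)| = 45 * 165 = 7425.

7425


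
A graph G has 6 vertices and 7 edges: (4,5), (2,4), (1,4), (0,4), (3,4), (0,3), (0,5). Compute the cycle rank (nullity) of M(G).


Cycle rank (nullity) = |E| - r(M) = |E| - (|V| - c).
|E| = 7, |V| = 6, c = 1.
Nullity = 7 - (6 - 1) = 7 - 5 = 2.

2


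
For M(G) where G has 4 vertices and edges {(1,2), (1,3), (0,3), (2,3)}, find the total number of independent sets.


An independent set in a graphic matroid is an acyclic edge subset.
G has 4 vertices and 4 edges.
Enumerate all 2^4 = 16 subsets, checking for acyclicity.
Total independent sets = 14.

14


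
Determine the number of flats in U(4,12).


Flats of U(4,12): every subset of size < 4 is a flat, plus E itself.
Count = C(12,0) + C(12,1) + C(12,2) + C(12,3) + 1
     = 1 + 12 + 66 + 220 + 1
     = 300.

300


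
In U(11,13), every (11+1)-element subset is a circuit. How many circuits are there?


In U(11,13), circuits are the (12)-element subsets.
Any set of 12 elements is dependent, and removing any one element gives
an independent set of size 11, so it is a minimal dependent set.
Number of circuits = C(13,12) = 13! / (12! * 1!) = 13.

13


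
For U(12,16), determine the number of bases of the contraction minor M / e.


Contracting e from U(12,16) gives U(11,15).
Bases of U(11,15) = C(15,11) = 15! / (11! * 4!) = 1365.

1365


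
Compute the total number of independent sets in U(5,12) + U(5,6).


For a direct sum, |I(M1+M2)| = |I(M1)| * |I(M2)|.
|I(U(5,12))| = sum C(12,k) for k=0..5 = 1586.
|I(U(5,6))| = sum C(6,k) for k=0..5 = 63.
Total = 1586 * 63 = 99918.

99918


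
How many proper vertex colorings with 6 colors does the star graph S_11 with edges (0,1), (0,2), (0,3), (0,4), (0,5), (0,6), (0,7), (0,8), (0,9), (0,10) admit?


P(tree, k) = k * (k-1)^(10) for any tree on 11 vertices.
P(6) = 6 * 5^10 = 6 * 9765625 = 58593750.

58593750


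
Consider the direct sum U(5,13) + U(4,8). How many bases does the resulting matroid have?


Bases of a direct sum M1 + M2: |B| = |B(M1)| * |B(M2)|.
|B(U(5,13))| = C(13,5) = 1287.
|B(U(4,8))| = C(8,4) = 70.
Total bases = 1287 * 70 = 90090.

90090


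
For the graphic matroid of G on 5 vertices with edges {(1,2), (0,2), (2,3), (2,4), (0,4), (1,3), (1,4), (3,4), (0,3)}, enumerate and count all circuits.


A circuit in a graphic matroid = edge set of a simple cycle.
G has 5 vertices and 9 edges.
Enumerating all minimal edge subsets forming cycles...
Total circuits found: 22.

22


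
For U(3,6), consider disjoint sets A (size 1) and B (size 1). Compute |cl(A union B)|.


|A union B| = 1 + 1 = 2 (disjoint).
In U(3,6), cl(S) = S if |S| < 3, else cl(S) = E.
Since 2 < 3, cl(A union B) = A union B.
|cl(A union B)| = 2.

2


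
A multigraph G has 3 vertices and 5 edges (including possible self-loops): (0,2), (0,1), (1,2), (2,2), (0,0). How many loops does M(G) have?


In a graphic matroid, a loop is a self-loop edge (u,u) with rank 0.
Examining all 5 edges for self-loops...
Self-loops found: (2,2), (0,0)
Number of loops = 2.

2


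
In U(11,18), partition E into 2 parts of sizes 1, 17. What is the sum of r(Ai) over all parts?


r(Ai) = min(|Ai|, 11) for each part.
Sum = min(1,11) + min(17,11)
    = 1 + 11
    = 12.

12


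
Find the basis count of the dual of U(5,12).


The dual of U(r,n) is U(n-r, n) = U(7,12).
Bases of U(7,12) are all (7)-element subsets.
|B(M*)| = C(12,7) = 12! / (7! * 5!) = 792.

792


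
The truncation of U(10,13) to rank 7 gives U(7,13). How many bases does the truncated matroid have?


Truncating U(10,13) to rank 7 gives U(7,13).
Bases of U(7,13) are all 7-element subsets of 13 elements.
Number of bases = C(13,7) = 13! / (7! * 6!) = 1716.

1716


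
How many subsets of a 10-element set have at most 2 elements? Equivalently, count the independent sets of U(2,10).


Independent sets of U(2,10) are all subsets of size <= 2.
Count = C(10,0) + C(10,1) + C(10,2)
     = 1 + 10 + 45
     = 56.

56


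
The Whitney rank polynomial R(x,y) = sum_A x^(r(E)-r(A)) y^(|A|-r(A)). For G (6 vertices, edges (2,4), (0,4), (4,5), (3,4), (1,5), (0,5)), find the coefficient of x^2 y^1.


R(x,y) = sum over A in 2^E of x^(r(E)-r(A)) * y^(|A|-r(A)).
G has 6 vertices, 6 edges. r(E) = 5.
Enumerate all 2^6 = 64 subsets.
Count subsets with r(E)-r(A)=2 and |A|-r(A)=1: 3.

3


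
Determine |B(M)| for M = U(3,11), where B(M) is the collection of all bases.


Bases of U(3,11) are all 3-element subsets of the 11-element ground set.
Number of bases = C(11,3).
C(11,3) = (11 * 10 * 9) / (1 * 2 * 3) = 165.

165


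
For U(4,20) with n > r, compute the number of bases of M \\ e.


Deleting e from U(4,20) gives U(4,19) since n > r.
Bases of U(4,19) = (19 choose 4) = 3876.

3876


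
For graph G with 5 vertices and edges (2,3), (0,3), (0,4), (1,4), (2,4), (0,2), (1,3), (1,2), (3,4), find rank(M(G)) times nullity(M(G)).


r(M) = |V| - c = 5 - 1 = 4.
nullity = |E| - r(M) = 9 - 4 = 5.
Product = 4 * 5 = 20.

20


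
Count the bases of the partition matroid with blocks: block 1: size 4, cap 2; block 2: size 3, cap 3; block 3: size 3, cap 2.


A basis picks exactly ci elements from block i.
Number of bases = product of C(|Si|, ci).
= C(4,2) * C(3,3) * C(3,2)
= 6 * 1 * 3
= 18.

18


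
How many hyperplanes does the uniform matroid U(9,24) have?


Hyperplanes of U(9,24) are flats of rank 8.
In a uniform matroid, these are exactly the (8)-element subsets.
Count = (24 choose 8) = 735471.

735471


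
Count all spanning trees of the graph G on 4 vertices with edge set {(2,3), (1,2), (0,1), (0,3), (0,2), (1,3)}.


By Kirchhoff's matrix tree theorem, the number of spanning trees equals
the determinant of any cofactor of the Laplacian matrix L.
G has 4 vertices and 6 edges.
Computing the (3 x 3) cofactor determinant gives 16.

16


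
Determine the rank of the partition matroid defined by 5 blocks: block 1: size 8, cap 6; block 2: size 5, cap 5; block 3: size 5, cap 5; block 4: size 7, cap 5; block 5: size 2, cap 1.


Rank of a partition matroid = sum of min(|Si|, ci) for each block.
= min(8,6) + min(5,5) + min(5,5) + min(7,5) + min(2,1)
= 6 + 5 + 5 + 5 + 1
= 22.

22


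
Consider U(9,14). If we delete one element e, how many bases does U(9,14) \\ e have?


Deleting e from U(9,14) gives U(9,13) since n > r.
Bases of U(9,13) = C(13,9) = 13! / (9! * 4!) = 715.

715


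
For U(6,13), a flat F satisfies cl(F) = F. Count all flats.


Flats of U(6,13): every subset of size < 6 is a flat, plus E itself.
Count = (13 choose 0) + (13 choose 1) + (13 choose 2) + (13 choose 3) + (13 choose 4) + (13 choose 5) + 1
     = 1 + 13 + 78 + 286 + 715 + 1287 + 1
     = 2381.

2381


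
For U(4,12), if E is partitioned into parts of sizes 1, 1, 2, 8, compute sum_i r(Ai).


r(Ai) = min(|Ai|, 4) for each part.
Sum = min(1,4) + min(1,4) + min(2,4) + min(8,4)
    = 1 + 1 + 2 + 4
    = 8.

8


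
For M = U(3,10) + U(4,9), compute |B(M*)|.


(M1+M2)* = M1* + M2*.
M1* = U(7,10), bases: C(10,7) = 120.
M2* = U(5,9), bases: C(9,5) = 126.
|B(M*)| = 120 * 126 = 15120.

15120


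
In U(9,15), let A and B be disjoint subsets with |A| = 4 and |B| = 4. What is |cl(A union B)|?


|A union B| = 4 + 4 = 8 (disjoint).
In U(9,15), cl(S) = S if |S| < 9, else cl(S) = E.
Since 8 < 9, cl(A union B) = A union B.
|cl(A union B)| = 8.

8


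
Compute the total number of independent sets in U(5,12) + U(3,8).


For a direct sum, |I(M1+M2)| = |I(M1)| * |I(M2)|.
|I(U(5,12))| = sum C(12,k) for k=0..5 = 1586.
|I(U(3,8))| = sum C(8,k) for k=0..3 = 93.
Total = 1586 * 93 = 147498.

147498


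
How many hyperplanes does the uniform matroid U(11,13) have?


Hyperplanes of U(11,13) are flats of rank 10.
In a uniform matroid, these are exactly the (10)-element subsets.
Count = (13 choose 10) = 286.

286


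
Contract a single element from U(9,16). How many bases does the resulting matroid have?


Contracting e from U(9,16) gives U(8,15).
Bases of U(8,15) = C(15,8) = 6435.

6435


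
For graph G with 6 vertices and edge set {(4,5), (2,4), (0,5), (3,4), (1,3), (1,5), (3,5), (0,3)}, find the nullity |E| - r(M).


Cycle rank (nullity) = |E| - r(M) = |E| - (|V| - c).
|E| = 8, |V| = 6, c = 1.
Nullity = 8 - (6 - 1) = 8 - 5 = 3.

3


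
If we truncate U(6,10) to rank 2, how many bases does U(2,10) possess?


Truncating U(6,10) to rank 2 gives U(2,10).
Bases of U(2,10) are all 2-element subsets of 10 elements.
Number of bases = C(10,2) = (10 * 9) / (1 * 2) = 45.

45


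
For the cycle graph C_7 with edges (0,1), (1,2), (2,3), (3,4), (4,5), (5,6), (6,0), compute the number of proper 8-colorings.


P(C_7, k) = (k-1)^7 + (-1)^7*(k-1).
P(8) = (7)^7 - 7
= 823543 - 7 = 823536.

823536


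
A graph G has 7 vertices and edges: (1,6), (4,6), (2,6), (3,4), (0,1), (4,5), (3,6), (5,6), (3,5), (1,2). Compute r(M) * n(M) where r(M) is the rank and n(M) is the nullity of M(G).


r(M) = |V| - c = 7 - 1 = 6.
nullity = |E| - r(M) = 10 - 6 = 4.
Product = 6 * 4 = 24.

24


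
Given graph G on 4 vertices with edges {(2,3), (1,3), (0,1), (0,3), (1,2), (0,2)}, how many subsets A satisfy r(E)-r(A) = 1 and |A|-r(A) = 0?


R(x,y) = sum over A in 2^E of x^(r(E)-r(A)) * y^(|A|-r(A)).
G has 4 vertices, 6 edges. r(E) = 3.
Enumerate all 2^6 = 64 subsets.
Count subsets with r(E)-r(A)=1 and |A|-r(A)=0: 15.

15


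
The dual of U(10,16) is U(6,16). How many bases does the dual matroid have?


The dual of U(r,n) is U(n-r, n) = U(6,16).
Bases of U(6,16) are all (6)-element subsets.
|B(M*)| = C(16,6) = 8008.

8008


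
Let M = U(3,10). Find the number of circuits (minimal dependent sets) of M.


In U(3,10), circuits are the (4)-element subsets.
Any set of 4 elements is dependent, and removing any one element gives
an independent set of size 3, so it is a minimal dependent set.
Number of circuits = (10 choose 4) = 210.

210


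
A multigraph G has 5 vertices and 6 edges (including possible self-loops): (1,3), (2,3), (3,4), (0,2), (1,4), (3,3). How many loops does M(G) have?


In a graphic matroid, a loop is a self-loop edge (u,u) with rank 0.
Examining all 6 edges for self-loops...
Self-loops found: (3,3)
Number of loops = 1.

1


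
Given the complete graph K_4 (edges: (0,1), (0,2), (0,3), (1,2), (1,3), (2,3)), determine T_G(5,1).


T(K_4; x,y) = x^3 + 3x^2 + 4xy + 2x + y^3 + 3y^2 + 2y.
Substituting x=5, y=1:
= 125 + 75 + 20 + 10 + 1 + 3 + 2
= 236.

236


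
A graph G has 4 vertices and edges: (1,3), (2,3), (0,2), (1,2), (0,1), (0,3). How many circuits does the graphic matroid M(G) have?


A circuit in a graphic matroid = edge set of a simple cycle.
G has 4 vertices and 6 edges.
Enumerating all minimal edge subsets forming cycles...
Total circuits found: 7.

7


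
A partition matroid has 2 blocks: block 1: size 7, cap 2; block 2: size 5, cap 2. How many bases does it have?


A basis picks exactly ci elements from block i.
Number of bases = product of C(|Si|, ci).
= C(7,2) * C(5,2)
= 21 * 10
= 210.

210


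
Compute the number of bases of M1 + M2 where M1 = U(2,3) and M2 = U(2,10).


Bases of a direct sum M1 + M2: |B| = |B(M1)| * |B(M2)|.
|B(U(2,3))| = C(3,2) = 3.
|B(U(2,10))| = C(10,2) = 45.
Total bases = 3 * 45 = 135.

135


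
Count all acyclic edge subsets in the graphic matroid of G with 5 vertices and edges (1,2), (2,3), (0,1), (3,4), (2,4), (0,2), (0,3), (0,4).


An independent set in a graphic matroid is an acyclic edge subset.
G has 5 vertices and 8 edges.
Enumerate all 2^8 = 256 subsets, checking for acyclicity.
Total independent sets = 128.

128


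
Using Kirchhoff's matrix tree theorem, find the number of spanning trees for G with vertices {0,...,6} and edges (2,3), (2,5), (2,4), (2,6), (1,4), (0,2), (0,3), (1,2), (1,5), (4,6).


By Kirchhoff's matrix tree theorem, the number of spanning trees equals
the determinant of any cofactor of the Laplacian matrix L.
G has 7 vertices and 10 edges.
Computing the (6 x 6) cofactor determinant gives 63.

63


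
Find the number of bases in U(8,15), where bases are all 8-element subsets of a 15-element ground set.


Bases of U(8,15) are all 8-element subsets of the 15-element ground set.
Number of bases = C(15,8).
(15 choose 8) = 6435.

6435


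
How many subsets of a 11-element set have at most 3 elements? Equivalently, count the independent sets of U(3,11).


Independent sets of U(3,11) are all subsets of size <= 3.
Count = C(11,0) + C(11,1) + C(11,2) + C(11,3)
     = 1 + 11 + 55 + 165
     = 232.

232


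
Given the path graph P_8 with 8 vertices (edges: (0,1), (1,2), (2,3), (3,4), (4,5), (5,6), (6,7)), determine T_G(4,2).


A path on 8 vertices is a tree with 7 edges.
T(x,y) = x^(7) for any tree.
T(4,2) = 4^7 = 16384.

16384


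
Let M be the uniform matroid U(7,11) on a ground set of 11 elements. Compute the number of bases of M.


Bases of U(7,11) are all 7-element subsets of the 11-element ground set.
Number of bases = C(11,7).
C(11,7) = 330.

330


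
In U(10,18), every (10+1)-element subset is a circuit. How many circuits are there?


In U(10,18), circuits are the (11)-element subsets.
Any set of 11 elements is dependent, and removing any one element gives
an independent set of size 10, so it is a minimal dependent set.
Number of circuits = C(18,11) = 18! / (11! * 7!) = 31824.

31824


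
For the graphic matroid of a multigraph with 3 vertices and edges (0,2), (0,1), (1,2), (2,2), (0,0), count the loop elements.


In a graphic matroid, a loop is a self-loop edge (u,u) with rank 0.
Examining all 5 edges for self-loops...
Self-loops found: (2,2), (0,0)
Number of loops = 2.

2


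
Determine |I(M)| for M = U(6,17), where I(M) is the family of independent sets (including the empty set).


Independent sets of U(6,17) are all subsets of size <= 6.
Count = C(17,0) + C(17,1) + C(17,2) + C(17,3) + C(17,4) + C(17,5) + C(17,6)
     = 1 + 17 + 136 + 680 + 2380 + 6188 + 12376
     = 21778.

21778


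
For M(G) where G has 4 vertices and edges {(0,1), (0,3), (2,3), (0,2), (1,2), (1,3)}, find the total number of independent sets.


An independent set in a graphic matroid is an acyclic edge subset.
G has 4 vertices and 6 edges.
Enumerate all 2^6 = 64 subsets, checking for acyclicity.
Total independent sets = 38.

38


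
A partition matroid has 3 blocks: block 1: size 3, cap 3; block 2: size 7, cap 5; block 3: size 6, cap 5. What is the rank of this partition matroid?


Rank of a partition matroid = sum of min(|Si|, ci) for each block.
= min(3,3) + min(7,5) + min(6,5)
= 3 + 5 + 5
= 13.

13


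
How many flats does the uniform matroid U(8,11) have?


Flats of U(8,11): every subset of size < 8 is a flat, plus E itself.
Count = (11 choose 0) + (11 choose 1) + (11 choose 2) + (11 choose 3) + (11 choose 4) + (11 choose 5) + (11 choose 6) + (11 choose 7) + 1
     = 1 + 11 + 55 + 165 + 330 + 462 + 462 + 330 + 1
     = 1817.

1817


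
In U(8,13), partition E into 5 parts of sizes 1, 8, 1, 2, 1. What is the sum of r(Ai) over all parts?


r(Ai) = min(|Ai|, 8) for each part.
Sum = min(1,8) + min(8,8) + min(1,8) + min(2,8) + min(1,8)
    = 1 + 8 + 1 + 2 + 1
    = 13.

13


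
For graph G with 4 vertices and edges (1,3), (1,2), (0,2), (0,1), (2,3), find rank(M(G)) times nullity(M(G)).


r(M) = |V| - c = 4 - 1 = 3.
nullity = |E| - r(M) = 5 - 3 = 2.
Product = 3 * 2 = 6.

6


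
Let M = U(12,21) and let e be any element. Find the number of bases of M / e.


Contracting e from U(12,21) gives U(11,20).
Bases of U(11,20) = C(20,11) = 20! / (11! * 9!) = 167960.

167960


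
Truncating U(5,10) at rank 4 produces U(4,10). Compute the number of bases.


Truncating U(5,10) to rank 4 gives U(4,10).
Bases of U(4,10) are all 4-element subsets of 10 elements.
Number of bases = C(10,4) = (10 * 9 * 8 * 7) / (1 * 2 * 3 * 4) = 210.

210


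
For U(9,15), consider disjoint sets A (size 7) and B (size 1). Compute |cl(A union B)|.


|A union B| = 7 + 1 = 8 (disjoint).
In U(9,15), cl(S) = S if |S| < 9, else cl(S) = E.
Since 8 < 9, cl(A union B) = A union B.
|cl(A union B)| = 8.

8


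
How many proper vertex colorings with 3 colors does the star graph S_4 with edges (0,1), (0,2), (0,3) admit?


P(tree, k) = k * (k-1)^(3) for any tree on 4 vertices.
P(3) = 3 * 2^3 = 3 * 8 = 24.

24


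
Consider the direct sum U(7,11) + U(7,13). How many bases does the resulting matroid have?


Bases of a direct sum M1 + M2: |B| = |B(M1)| * |B(M2)|.
|B(U(7,11))| = C(11,7) = 330.
|B(U(7,13))| = C(13,7) = 1716.
Total bases = 330 * 1716 = 566280.

566280


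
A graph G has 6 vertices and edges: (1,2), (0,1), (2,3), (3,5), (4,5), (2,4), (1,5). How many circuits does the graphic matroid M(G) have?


A circuit in a graphic matroid = edge set of a simple cycle.
G has 6 vertices and 7 edges.
Enumerating all minimal edge subsets forming cycles...
Total circuits found: 3.

3


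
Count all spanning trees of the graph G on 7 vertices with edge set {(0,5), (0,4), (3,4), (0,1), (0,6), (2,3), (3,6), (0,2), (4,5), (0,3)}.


By Kirchhoff's matrix tree theorem, the number of spanning trees equals
the determinant of any cofactor of the Laplacian matrix L.
G has 7 vertices and 10 edges.
Computing the (6 x 6) cofactor determinant gives 52.

52


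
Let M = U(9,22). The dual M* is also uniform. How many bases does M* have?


The dual of U(r,n) is U(n-r, n) = U(13,22).
Bases of U(13,22) are all (13)-element subsets.
|B(M*)| = C(22,13) = 22! / (13! * 9!) = 497420.

497420


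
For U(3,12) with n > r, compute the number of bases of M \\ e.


Deleting e from U(3,12) gives U(3,11) since n > r.
Bases of U(3,11) = C(11,3) = (11 * 10 * 9) / (1 * 2 * 3) = 165.

165


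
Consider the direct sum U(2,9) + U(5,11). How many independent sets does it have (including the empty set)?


For a direct sum, |I(M1+M2)| = |I(M1)| * |I(M2)|.
|I(U(2,9))| = sum C(9,k) for k=0..2 = 46.
|I(U(5,11))| = sum C(11,k) for k=0..5 = 1024.
Total = 46 * 1024 = 47104.

47104


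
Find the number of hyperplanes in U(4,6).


Hyperplanes of U(4,6) are flats of rank 3.
In a uniform matroid, these are exactly the (3)-element subsets.
Count = (6 choose 3) = 20.

20


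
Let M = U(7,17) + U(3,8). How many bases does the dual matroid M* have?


(M1+M2)* = M1* + M2*.
M1* = U(10,17), bases: C(17,10) = 19448.
M2* = U(5,8), bases: C(8,5) = 56.
|B(M*)| = 19448 * 56 = 1089088.

1089088


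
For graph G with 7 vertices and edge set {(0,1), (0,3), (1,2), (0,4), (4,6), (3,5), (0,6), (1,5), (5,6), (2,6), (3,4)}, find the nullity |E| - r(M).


Cycle rank (nullity) = |E| - r(M) = |E| - (|V| - c).
|E| = 11, |V| = 7, c = 1.
Nullity = 11 - (7 - 1) = 11 - 6 = 5.

5


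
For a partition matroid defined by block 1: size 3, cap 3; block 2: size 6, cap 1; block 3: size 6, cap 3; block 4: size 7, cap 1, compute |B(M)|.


A basis picks exactly ci elements from block i.
Number of bases = product of C(|Si|, ci).
= C(3,3) * C(6,1) * C(6,3) * C(7,1)
= 1 * 6 * 20 * 7
= 840.

840


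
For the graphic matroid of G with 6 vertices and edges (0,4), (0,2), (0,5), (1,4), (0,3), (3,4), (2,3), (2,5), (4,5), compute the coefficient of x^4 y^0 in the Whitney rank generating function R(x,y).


R(x,y) = sum over A in 2^E of x^(r(E)-r(A)) * y^(|A|-r(A)).
G has 6 vertices, 9 edges. r(E) = 5.
Enumerate all 2^9 = 512 subsets.
Count subsets with r(E)-r(A)=4 and |A|-r(A)=0: 9.

9


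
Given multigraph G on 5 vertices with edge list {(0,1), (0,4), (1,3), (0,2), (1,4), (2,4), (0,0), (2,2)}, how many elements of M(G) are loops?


In a graphic matroid, a loop is a self-loop edge (u,u) with rank 0.
Examining all 8 edges for self-loops...
Self-loops found: (0,0), (2,2)
Number of loops = 2.

2


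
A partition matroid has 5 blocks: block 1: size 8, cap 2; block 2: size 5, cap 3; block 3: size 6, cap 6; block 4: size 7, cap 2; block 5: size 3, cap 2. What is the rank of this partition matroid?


Rank of a partition matroid = sum of min(|Si|, ci) for each block.
= min(8,2) + min(5,3) + min(6,6) + min(7,2) + min(3,2)
= 2 + 3 + 6 + 2 + 2
= 15.

15


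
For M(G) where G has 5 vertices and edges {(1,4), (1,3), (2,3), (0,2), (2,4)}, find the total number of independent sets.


An independent set in a graphic matroid is an acyclic edge subset.
G has 5 vertices and 5 edges.
Enumerate all 2^5 = 32 subsets, checking for acyclicity.
Total independent sets = 30.

30


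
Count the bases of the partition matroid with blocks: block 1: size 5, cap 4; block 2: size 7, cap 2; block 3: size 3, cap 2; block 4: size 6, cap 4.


A basis picks exactly ci elements from block i.
Number of bases = product of C(|Si|, ci).
= C(5,4) * C(7,2) * C(3,2) * C(6,4)
= 5 * 21 * 3 * 15
= 4725.

4725


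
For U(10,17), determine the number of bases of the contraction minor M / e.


Contracting e from U(10,17) gives U(9,16).
Bases of U(9,16) = C(16,9) = 16! / (9! * 7!) = 11440.

11440


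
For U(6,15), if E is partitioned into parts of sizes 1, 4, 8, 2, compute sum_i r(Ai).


r(Ai) = min(|Ai|, 6) for each part.
Sum = min(1,6) + min(4,6) + min(8,6) + min(2,6)
    = 1 + 4 + 6 + 2
    = 13.

13


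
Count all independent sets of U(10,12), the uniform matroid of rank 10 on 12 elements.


Independent sets of U(10,12) are all subsets of size <= 10.
Count = C(12,0) + C(12,1) + C(12,2) + C(12,3) + C(12,4) + C(12,5) + C(12,6) + C(12,7) + C(12,8) + C(12,9) + C(12,10)
     = 1 + 12 + 66 + 220 + 495 + 792 + 924 + 792 + 495 + 220 + 66
     = 4083.

4083


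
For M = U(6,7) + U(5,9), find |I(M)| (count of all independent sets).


For a direct sum, |I(M1+M2)| = |I(M1)| * |I(M2)|.
|I(U(6,7))| = sum C(7,k) for k=0..6 = 127.
|I(U(5,9))| = sum C(9,k) for k=0..5 = 382.
Total = 127 * 382 = 48514.

48514


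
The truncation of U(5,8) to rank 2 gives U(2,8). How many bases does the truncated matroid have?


Truncating U(5,8) to rank 2 gives U(2,8).
Bases of U(2,8) are all 2-element subsets of 8 elements.
Number of bases = C(8,2) = 8! / (2! * 6!) = 28.

28


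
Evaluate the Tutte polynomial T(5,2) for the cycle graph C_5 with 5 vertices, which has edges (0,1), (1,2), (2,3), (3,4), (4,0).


T(C_5; x,y) = x + x^2 + ... + x^(4) + y.
T(5,2) = 5^1 + 5^2 + 5^3 + 5^4 + 2
= 5 + 25 + 125 + 625 + 2
= 782.

782


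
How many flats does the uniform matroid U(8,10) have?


Flats of U(8,10): every subset of size < 8 is a flat, plus E itself.
Count = C(10,0) + C(10,1) + C(10,2) + C(10,3) + C(10,4) + C(10,5) + C(10,6) + C(10,7) + 1
     = 1 + 10 + 45 + 120 + 210 + 252 + 210 + 120 + 1
     = 969.

969


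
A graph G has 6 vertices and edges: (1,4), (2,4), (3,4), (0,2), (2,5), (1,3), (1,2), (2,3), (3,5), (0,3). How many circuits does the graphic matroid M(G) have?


A circuit in a graphic matroid = edge set of a simple cycle.
G has 6 vertices and 10 edges.
Enumerating all minimal edge subsets forming cycles...
Total circuits found: 18.

18


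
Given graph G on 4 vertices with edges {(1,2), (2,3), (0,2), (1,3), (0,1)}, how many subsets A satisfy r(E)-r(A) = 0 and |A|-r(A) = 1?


R(x,y) = sum over A in 2^E of x^(r(E)-r(A)) * y^(|A|-r(A)).
G has 4 vertices, 5 edges. r(E) = 3.
Enumerate all 2^5 = 32 subsets.
Count subsets with r(E)-r(A)=0 and |A|-r(A)=1: 5.

5


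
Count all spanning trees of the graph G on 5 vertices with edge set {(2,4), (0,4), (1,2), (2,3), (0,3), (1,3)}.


By Kirchhoff's matrix tree theorem, the number of spanning trees equals
the determinant of any cofactor of the Laplacian matrix L.
G has 5 vertices and 6 edges.
Computing the (4 x 4) cofactor determinant gives 11.

11


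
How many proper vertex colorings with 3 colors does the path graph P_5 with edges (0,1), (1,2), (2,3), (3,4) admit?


P(P_5, k) = k * (k-1)^(4).
P(3) = 3 * 2^4 = 3 * 16 = 48.

48


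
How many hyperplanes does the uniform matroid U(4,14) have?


Hyperplanes of U(4,14) are flats of rank 3.
In a uniform matroid, these are exactly the (3)-element subsets.
Count = C(14,3) = 14! / (3! * 11!) = 364.

364


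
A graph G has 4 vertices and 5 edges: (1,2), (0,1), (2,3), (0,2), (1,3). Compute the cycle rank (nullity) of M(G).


Cycle rank (nullity) = |E| - r(M) = |E| - (|V| - c).
|E| = 5, |V| = 4, c = 1.
Nullity = 5 - (4 - 1) = 5 - 3 = 2.

2


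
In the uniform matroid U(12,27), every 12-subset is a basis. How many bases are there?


Bases of U(12,27) are all 12-element subsets of the 27-element ground set.
Number of bases = C(27,12).
C(27,12) = 27! / (12! * 15!) = 17383860.

17383860


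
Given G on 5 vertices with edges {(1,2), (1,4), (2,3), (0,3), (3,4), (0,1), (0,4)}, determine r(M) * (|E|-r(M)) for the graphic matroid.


r(M) = |V| - c = 5 - 1 = 4.
nullity = |E| - r(M) = 7 - 4 = 3.
Product = 4 * 3 = 12.

12


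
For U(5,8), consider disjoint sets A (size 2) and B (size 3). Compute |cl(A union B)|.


|A union B| = 2 + 3 = 5 (disjoint).
In U(5,8), cl(S) = S if |S| < 5, else cl(S) = E.
Since 5 >= 5, cl(A union B) = E.
|cl(A union B)| = 8.

8


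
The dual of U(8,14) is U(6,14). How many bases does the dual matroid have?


The dual of U(r,n) is U(n-r, n) = U(6,14).
Bases of U(6,14) are all (6)-element subsets.
|B(M*)| = (14 choose 6) = 3003.

3003


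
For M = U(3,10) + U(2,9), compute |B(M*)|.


(M1+M2)* = M1* + M2*.
M1* = U(7,10), bases: C(10,7) = 120.
M2* = U(7,9), bases: C(9,7) = 36.
|B(M*)| = 120 * 36 = 4320.

4320


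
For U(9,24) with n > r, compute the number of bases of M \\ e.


Deleting e from U(9,24) gives U(9,23) since n > r.
Bases of U(9,23) = C(23,9) = 23! / (9! * 14!) = 817190.

817190


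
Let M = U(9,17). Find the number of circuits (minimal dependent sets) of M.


In U(9,17), circuits are the (10)-element subsets.
Any set of 10 elements is dependent, and removing any one element gives
an independent set of size 9, so it is a minimal dependent set.
Number of circuits = C(17,10) = 17! / (10! * 7!) = 19448.

19448


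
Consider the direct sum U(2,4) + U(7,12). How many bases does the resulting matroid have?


Bases of a direct sum M1 + M2: |B| = |B(M1)| * |B(M2)|.
|B(U(2,4))| = C(4,2) = 6.
|B(U(7,12))| = C(12,7) = 792.
Total bases = 6 * 792 = 4752.

4752


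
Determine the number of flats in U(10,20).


Flats of U(10,20): every subset of size < 10 is a flat, plus E itself.
Count = (20 choose 0) + (20 choose 1) + (20 choose 2) + (20 choose 3) + (20 choose 4) + (20 choose 5) + (20 choose 6) + (20 choose 7) + (20 choose 8) + (20 choose 9) + 1
     = 1 + 20 + 190 + 1140 + 4845 + 15504 + 38760 + 77520 + 125970 + 167960 + 1
     = 431911.

431911


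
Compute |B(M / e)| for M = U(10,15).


Contracting e from U(10,15) gives U(9,14).
Bases of U(9,14) = C(14,9) = 14! / (9! * 5!) = 2002.

2002


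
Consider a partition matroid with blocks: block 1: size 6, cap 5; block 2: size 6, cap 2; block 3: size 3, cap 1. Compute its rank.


Rank of a partition matroid = sum of min(|Si|, ci) for each block.
= min(6,5) + min(6,2) + min(3,1)
= 5 + 2 + 1
= 8.

8


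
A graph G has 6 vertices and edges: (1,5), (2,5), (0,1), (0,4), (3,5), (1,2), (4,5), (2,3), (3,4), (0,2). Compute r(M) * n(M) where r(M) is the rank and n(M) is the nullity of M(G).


r(M) = |V| - c = 6 - 1 = 5.
nullity = |E| - r(M) = 10 - 5 = 5.
Product = 5 * 5 = 25.

25


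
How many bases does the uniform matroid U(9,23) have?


Bases of U(9,23) are all 9-element subsets of the 23-element ground set.
Number of bases = C(23,9).
C(23,9) = 817190.

817190


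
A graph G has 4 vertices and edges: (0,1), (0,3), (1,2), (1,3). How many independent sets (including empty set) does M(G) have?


An independent set in a graphic matroid is an acyclic edge subset.
G has 4 vertices and 4 edges.
Enumerate all 2^4 = 16 subsets, checking for acyclicity.
Total independent sets = 14.

14


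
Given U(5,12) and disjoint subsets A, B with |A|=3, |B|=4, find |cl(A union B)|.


|A union B| = 3 + 4 = 7 (disjoint).
In U(5,12), cl(S) = S if |S| < 5, else cl(S) = E.
Since 7 >= 5, cl(A union B) = E.
|cl(A union B)| = 12.

12


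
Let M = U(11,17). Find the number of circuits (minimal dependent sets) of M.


In U(11,17), circuits are the (12)-element subsets.
Any set of 12 elements is dependent, and removing any one element gives
an independent set of size 11, so it is a minimal dependent set.
Number of circuits = C(17,12) = 17! / (12! * 5!) = 6188.

6188


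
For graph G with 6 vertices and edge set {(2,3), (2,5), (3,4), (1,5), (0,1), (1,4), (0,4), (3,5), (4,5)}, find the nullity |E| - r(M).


Cycle rank (nullity) = |E| - r(M) = |E| - (|V| - c).
|E| = 9, |V| = 6, c = 1.
Nullity = 9 - (6 - 1) = 9 - 5 = 4.

4


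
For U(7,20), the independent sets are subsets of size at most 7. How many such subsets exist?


Independent sets of U(7,20) are all subsets of size <= 7.
Count = (20 choose 0) + (20 choose 1) + (20 choose 2) + (20 choose 3) + (20 choose 4) + (20 choose 5) + (20 choose 6) + (20 choose 7)
     = 1 + 20 + 190 + 1140 + 4845 + 15504 + 38760 + 77520
     = 137980.

137980


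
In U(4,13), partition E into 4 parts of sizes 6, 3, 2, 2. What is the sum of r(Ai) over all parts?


r(Ai) = min(|Ai|, 4) for each part.
Sum = min(6,4) + min(3,4) + min(2,4) + min(2,4)
    = 4 + 3 + 2 + 2
    = 11.

11


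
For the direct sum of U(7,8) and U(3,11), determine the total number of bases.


Bases of a direct sum M1 + M2: |B| = |B(M1)| * |B(M2)|.
|B(U(7,8))| = C(8,7) = 8.
|B(U(3,11))| = C(11,3) = 165.
Total bases = 8 * 165 = 1320.

1320


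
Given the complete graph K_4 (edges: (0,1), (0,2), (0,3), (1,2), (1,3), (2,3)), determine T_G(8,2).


T(K_4; x,y) = x^3 + 3x^2 + 4xy + 2x + y^3 + 3y^2 + 2y.
Substituting x=8, y=2:
= 512 + 192 + 64 + 16 + 8 + 12 + 4
= 808.

808


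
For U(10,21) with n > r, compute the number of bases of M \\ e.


Deleting e from U(10,21) gives U(10,20) since n > r.
Bases of U(10,20) = (20 choose 10) = 184756.

184756


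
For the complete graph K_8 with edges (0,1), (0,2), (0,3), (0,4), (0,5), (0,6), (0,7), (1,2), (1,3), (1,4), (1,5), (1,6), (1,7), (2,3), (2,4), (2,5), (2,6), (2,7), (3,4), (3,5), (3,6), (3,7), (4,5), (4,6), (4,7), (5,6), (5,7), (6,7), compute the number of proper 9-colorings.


P(K_8, k) = k(k-1)(k-2)...(k-7).
P(9) = (9) * (8) * (7) * (6) * (5) * (4) * (3) * (2) = 362880.

362880


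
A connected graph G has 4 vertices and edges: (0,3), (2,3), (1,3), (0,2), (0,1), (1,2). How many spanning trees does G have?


By Kirchhoff's matrix tree theorem, the number of spanning trees equals
the determinant of any cofactor of the Laplacian matrix L.
G has 4 vertices and 6 edges.
Computing the (3 x 3) cofactor determinant gives 16.

16


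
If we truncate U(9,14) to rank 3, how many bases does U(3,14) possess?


Truncating U(9,14) to rank 3 gives U(3,14).
Bases of U(3,14) are all 3-element subsets of 14 elements.
Number of bases = C(14,3) = 14! / (3! * 11!) = 364.

364


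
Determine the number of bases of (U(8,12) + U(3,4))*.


(M1+M2)* = M1* + M2*.
M1* = U(4,12), bases: C(12,4) = 495.
M2* = U(1,4), bases: C(4,1) = 4.
|B(M*)| = 495 * 4 = 1980.

1980


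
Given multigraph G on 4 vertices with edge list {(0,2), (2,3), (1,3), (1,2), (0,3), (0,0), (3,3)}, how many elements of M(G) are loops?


In a graphic matroid, a loop is a self-loop edge (u,u) with rank 0.
Examining all 7 edges for self-loops...
Self-loops found: (0,0), (3,3)
Number of loops = 2.

2


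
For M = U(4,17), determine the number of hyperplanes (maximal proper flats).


Hyperplanes of U(4,17) are flats of rank 3.
In a uniform matroid, these are exactly the (3)-element subsets.
Count = C(17,3) = (17 * 16 * 15) / (1 * 2 * 3) = 680.

680


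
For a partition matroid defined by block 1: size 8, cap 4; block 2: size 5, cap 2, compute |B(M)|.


A basis picks exactly ci elements from block i.
Number of bases = product of C(|Si|, ci).
= C(8,4) * C(5,2)
= 70 * 10
= 700.

700


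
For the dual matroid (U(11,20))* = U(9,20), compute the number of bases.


The dual of U(r,n) is U(n-r, n) = U(9,20).
Bases of U(9,20) are all (9)-element subsets.
|B(M*)| = C(20,9) = 20! / (9! * 11!) = 167960.

167960


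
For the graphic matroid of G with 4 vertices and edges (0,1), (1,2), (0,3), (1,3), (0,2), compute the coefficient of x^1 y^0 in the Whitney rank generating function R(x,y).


R(x,y) = sum over A in 2^E of x^(r(E)-r(A)) * y^(|A|-r(A)).
G has 4 vertices, 5 edges. r(E) = 3.
Enumerate all 2^5 = 32 subsets.
Count subsets with r(E)-r(A)=1 and |A|-r(A)=0: 10.

10


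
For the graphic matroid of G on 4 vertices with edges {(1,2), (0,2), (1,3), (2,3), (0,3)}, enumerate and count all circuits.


A circuit in a graphic matroid = edge set of a simple cycle.
G has 4 vertices and 5 edges.
Enumerating all minimal edge subsets forming cycles...
Total circuits found: 3.

3


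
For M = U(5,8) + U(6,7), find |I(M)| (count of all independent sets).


For a direct sum, |I(M1+M2)| = |I(M1)| * |I(M2)|.
|I(U(5,8))| = sum C(8,k) for k=0..5 = 219.
|I(U(6,7))| = sum C(7,k) for k=0..6 = 127.
Total = 219 * 127 = 27813.

27813


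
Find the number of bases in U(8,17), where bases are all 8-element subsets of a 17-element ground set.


Bases of U(8,17) are all 8-element subsets of the 17-element ground set.
Number of bases = C(17,8).
(17 choose 8) = 24310.

24310
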